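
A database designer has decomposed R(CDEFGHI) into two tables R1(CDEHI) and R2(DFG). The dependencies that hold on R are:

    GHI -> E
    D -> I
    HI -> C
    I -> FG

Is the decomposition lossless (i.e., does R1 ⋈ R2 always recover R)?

Common attributes: R1 ∩ R2 = {D}.
Closure of {D}: D → I applies, adding I; I → FG applies, adding FG. So (D)⁺ = {DFGI}.
This closure contains every attribute of R2, so R1 ∩ R2 → R2. The join is lossless.

Yes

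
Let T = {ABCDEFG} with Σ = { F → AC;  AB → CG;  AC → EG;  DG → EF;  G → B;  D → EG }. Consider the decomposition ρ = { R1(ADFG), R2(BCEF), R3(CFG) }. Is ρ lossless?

Chase test. Columns are ABCDEFG; row i has aⱼ where attribute j ∈ Ri, else bᵢⱼ.
Initial tableau (one row per fragment):
  row 1: a1 b12 b13 a4 b15 a6 a7
  row 2: b21 a2 a3 b24 a5 a6 b27
  row 3: b31 b32 a3 b34 b35 a6 a7
Rows 1 and 2 agree on F; apply F→AC and equate their AC entries.
Rows 1 and 3 agree on F; apply F→AC and equate their AC entries.
Rows 1 and 2 agree on AC; apply AC→EG and equate their EG entries.
Rows 1 and 3 agree on AC; apply AC→EG and equate their EG entries.
Rows 1 and 2 agree on G; apply G→B and equate their B entries.
Rows 1 and 3 agree on G; apply G→B and equate their B entries.
Row 1 is now all distinguished symbols — the join is lossless.

Yes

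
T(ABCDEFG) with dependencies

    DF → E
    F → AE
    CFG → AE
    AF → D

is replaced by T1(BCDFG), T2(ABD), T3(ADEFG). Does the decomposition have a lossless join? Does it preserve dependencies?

Lossless test (chase): Rows 1 and 3 agree on DF; apply DF→E and equate their E entries. Rows 1 and 3 agree on F; apply F→AE and equate their AE entries. Row 1 is now all distinguished symbols — the join is lossless.
Dependency preservation: CFG → AE is not contained in any single fragment, but the restricted closure of its left-hand side across the fragments still reaches the right-hand side; the remaining FDs each lie inside some fragment. All dependencies are preserved.

lossless and dependency-preserving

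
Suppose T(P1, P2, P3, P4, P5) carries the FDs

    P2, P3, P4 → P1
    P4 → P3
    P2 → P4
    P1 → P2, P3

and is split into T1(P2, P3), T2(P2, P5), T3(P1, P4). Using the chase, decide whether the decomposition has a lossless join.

No

Chase test. Columns are P1, P2, P3, P4, P5; row i has aⱼ where attribute j ∈ Ti, else bᵢⱼ.
Initial tableau (one row per fragment):
  row 1: b11 a2 a3 b14 b15
  row 2: b21 a2 b23 b24 a5
  row 3: a1 b32 b33 a4 b35
Rows 1 and 2 agree on P2; apply P2→P4 and equate their P4 entries.
Rows 1 and 2 agree on P4; apply P4→P3 and equate their P3 entries.
Rows 1 and 2 agree on P2, P3, P4; apply P2, P3, P4→P1 and equate their P1 entries.
No row becomes fully distinguished — the join is lossy.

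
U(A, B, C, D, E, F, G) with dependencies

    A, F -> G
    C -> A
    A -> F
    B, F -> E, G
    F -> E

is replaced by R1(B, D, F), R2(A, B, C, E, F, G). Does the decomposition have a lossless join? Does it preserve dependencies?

Lossless test: (B, F)⁺ = {B, E, F, G}, which is a superkey of neither fragment — lossy.
Dependency preservation: every FD's attributes lie within a single fragment, so each can be enforced locally — preserved.

lossy but dependency-preserving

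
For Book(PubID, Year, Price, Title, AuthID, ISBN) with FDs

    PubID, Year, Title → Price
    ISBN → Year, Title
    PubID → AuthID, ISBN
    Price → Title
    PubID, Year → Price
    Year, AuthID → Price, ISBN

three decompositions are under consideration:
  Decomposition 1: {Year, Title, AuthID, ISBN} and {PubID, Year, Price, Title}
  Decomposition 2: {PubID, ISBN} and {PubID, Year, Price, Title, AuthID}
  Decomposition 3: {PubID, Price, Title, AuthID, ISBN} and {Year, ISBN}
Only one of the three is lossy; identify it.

Decomposition 1

Decomposition 1: common = {Year, Title}, closure = {Year, Title} → lossy.
Decomposition 2: common = {PubID}, closure = {PubID, Year, Price, Title, AuthID, ISBN} → lossless.
Decomposition 3: common = {ISBN}, closure = {Year, Title, ISBN} → lossless.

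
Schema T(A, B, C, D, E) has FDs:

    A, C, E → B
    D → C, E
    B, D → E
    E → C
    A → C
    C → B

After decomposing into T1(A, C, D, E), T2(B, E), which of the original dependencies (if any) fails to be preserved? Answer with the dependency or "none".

Check C → B: no single fragment contains all of {B, C}, and the restricted closure of {C} across the fragments never reaches {B}.
A, C, E → B is preserved.
D → C, E is preserved.
B, D → E is preserved.
E → C is preserved.
A → C is preserved.

C → B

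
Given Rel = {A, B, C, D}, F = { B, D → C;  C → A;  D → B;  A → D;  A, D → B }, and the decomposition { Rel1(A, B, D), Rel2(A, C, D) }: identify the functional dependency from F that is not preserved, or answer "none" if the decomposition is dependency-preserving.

B, D → C: restricted closure across fragments reaches C.
C → A lies within Rel2.
D → B lies within Rel1.
A → D lies within Rel1.
A, D → B lies within Rel1.
Every dependency is enforceable on the fragments, so the decomposition is dependency-preserving.

none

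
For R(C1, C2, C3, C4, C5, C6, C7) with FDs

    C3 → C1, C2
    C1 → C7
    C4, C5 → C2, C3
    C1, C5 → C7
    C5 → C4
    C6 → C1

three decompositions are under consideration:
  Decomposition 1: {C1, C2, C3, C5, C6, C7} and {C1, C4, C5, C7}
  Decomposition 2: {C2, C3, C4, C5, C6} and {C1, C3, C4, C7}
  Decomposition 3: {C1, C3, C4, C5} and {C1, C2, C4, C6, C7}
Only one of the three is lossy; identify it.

Decomposition 1: common = {C1, C5, C7}, closure = {C1, C2, C3, C4, C5, C7} → lossless.
Decomposition 2: common = {C3, C4}, closure = {C1, C2, C3, C4, C7} → lossless.
Decomposition 3: common = {C1, C4}, closure = {C1, C4, C7} → lossy.

Decomposition 3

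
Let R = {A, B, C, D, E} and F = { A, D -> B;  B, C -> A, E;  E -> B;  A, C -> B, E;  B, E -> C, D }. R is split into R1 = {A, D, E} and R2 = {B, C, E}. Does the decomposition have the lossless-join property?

Common attributes: R1 ∩ R2 = {E}.
Closure of {E}: E → B applies, adding B; B, E → C, D applies, adding C, D; B, C → A, E applies, adding A. So (E)⁺ = {A, B, C, D, E}.
This closure contains every attribute of R1, so R1 ∩ R2 → R1. The join is lossless.

Yes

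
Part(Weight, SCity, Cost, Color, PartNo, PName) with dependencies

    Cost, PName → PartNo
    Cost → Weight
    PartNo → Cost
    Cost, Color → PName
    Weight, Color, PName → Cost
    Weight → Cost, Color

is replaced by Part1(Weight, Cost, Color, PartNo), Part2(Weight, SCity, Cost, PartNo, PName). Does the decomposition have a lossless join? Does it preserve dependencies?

Lossless test: (Weight, Cost, PartNo)⁺ = {Weight, Cost, Color, PartNo, PName}, which contains all of one fragment — lossless.
Dependency preservation: Cost, Color → PName; Weight, Color, PName → Cost are not contained in any single fragment, but the restricted closure of each left-hand side across the fragments still reaches the right-hand side; the remaining FDs each lie inside some fragment. All dependencies are preserved.

lossless and dependency-preserving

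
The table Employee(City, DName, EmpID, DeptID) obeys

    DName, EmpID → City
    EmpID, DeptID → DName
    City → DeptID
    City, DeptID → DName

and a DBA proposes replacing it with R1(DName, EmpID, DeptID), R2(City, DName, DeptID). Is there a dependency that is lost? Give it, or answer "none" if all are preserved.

Check DName, EmpID → City: no single fragment contains all of {City, DName, EmpID}, and the restricted closure of {DName, EmpID} across the fragments never reaches {City}.
EmpID, DeptID → DName is preserved.
City → DeptID is preserved.
City, DeptID → DName is preserved.

DName, EmpID → City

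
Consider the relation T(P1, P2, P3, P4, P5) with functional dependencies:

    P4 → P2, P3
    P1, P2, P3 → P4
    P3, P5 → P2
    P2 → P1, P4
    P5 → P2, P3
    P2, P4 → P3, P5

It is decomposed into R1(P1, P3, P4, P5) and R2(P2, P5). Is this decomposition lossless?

Yes

Common attributes: R1 ∩ R2 = {P5}.
Closure of {P5}: P5 → P2, P3 applies, adding P2, P3; P2 → P1, P4 applies, adding P1, P4. So (P5)⁺ = {P1, P2, P3, P4, P5}.
This closure contains every attribute of R1, so R1 ∩ R2 → R1. The join is lossless.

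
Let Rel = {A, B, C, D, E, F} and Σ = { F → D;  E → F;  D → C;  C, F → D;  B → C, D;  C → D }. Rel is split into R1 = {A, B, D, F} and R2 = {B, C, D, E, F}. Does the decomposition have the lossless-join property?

Common attributes: R1 ∩ R2 = {B, D, F}.
Closure of {B, D, F}: D → C applies, adding C. So (B, D, F)⁺ = {B, C, D, F}.
The closure contains neither all of R1 = {A, B, D, F} nor all of R2 = {B, C, D, E, F}, so the common attributes are not a superkey of either fragment. The join is lossy.

No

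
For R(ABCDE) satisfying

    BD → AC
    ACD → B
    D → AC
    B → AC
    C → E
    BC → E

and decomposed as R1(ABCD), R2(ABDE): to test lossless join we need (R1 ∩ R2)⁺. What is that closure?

R1 ∩ R2 = {ABD}.
BD → AC applies, adding C
C → E applies, adding E
Closure: {ABCDE}.

ABCDE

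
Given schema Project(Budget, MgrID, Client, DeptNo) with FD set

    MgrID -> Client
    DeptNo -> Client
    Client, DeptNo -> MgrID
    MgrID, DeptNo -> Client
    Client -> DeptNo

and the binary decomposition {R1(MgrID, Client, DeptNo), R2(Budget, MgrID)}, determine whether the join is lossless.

Common attributes: R1 ∩ R2 = {MgrID}.
Closure of {MgrID}: MgrID → Client applies, adding Client; Client → DeptNo applies, adding DeptNo. So (MgrID)⁺ = {MgrID, Client, DeptNo}.
This closure contains every attribute of R1, so R1 ∩ R2 → R1. The join is lossless.

Yes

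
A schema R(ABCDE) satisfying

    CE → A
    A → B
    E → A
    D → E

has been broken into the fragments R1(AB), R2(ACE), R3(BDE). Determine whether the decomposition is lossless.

No

Chase test. Columns are ABCDE; row i has aⱼ where attribute j ∈ Ri, else bᵢⱼ.
Initial tableau (one row per fragment):
  row 1: a1 a2 b13 b14 b15
  row 2: a1 b22 a3 b24 a5
  row 3: b31 a2 b33 a4 a5
Rows 1 and 2 agree on A; apply A→B and equate their B entries.
Rows 2 and 3 agree on E; apply E→A and equate their A entries.
No row becomes fully distinguished — the join is lossy.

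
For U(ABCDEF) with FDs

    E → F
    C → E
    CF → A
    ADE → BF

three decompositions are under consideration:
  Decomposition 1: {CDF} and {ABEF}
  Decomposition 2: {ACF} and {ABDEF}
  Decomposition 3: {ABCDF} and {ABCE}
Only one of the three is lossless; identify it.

Decomposition 1: common = {F}, closure = {F} → lossy.
Decomposition 2: common = {AF}, closure = {AF} → lossy.
Decomposition 3: common = {ABC}, closure = {ABCEF} → lossless.

Decomposition 3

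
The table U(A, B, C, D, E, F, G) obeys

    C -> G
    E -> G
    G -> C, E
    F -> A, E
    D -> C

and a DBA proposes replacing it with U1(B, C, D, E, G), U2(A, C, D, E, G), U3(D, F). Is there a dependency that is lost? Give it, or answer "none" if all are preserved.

F -> A, E

Check F → A, E: no single fragment contains all of {A, E, F}, and the restricted closure of {F} across the fragments never reaches {A, E}.
C → G is preserved.
E → G is preserved.
G → C, E is preserved.
D → C is preserved.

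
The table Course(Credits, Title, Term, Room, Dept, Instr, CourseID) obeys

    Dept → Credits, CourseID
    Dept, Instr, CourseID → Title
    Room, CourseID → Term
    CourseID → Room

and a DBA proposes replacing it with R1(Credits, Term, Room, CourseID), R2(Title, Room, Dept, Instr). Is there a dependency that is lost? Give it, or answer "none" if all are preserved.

Check Dept → Credits, CourseID: no single fragment contains all of {Credits, Dept, CourseID}, and the restricted closure of {Dept} across the fragments never reaches {Credits, CourseID}.
Dept, Instr, CourseID → Title is preserved.
Room, CourseID → Term is preserved.
CourseID → Room is preserved.

Dept → Credits, CourseID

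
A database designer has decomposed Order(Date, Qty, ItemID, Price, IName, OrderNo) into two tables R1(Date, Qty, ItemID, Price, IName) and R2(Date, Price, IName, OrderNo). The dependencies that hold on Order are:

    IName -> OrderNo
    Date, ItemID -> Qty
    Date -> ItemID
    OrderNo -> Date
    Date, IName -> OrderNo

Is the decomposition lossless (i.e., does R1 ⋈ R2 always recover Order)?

Common attributes: R1 ∩ R2 = {Date, Price, IName}.
Closure of {Date, Price, IName}: IName → OrderNo applies, adding OrderNo; Date → ItemID applies, adding ItemID; Date, ItemID → Qty applies, adding Qty. So (Date, Price, IName)⁺ = {Date, Qty, ItemID, Price, IName, OrderNo}.
This closure contains every attribute of R1, so R1 ∩ R2 → R1. The join is lossless.

Yes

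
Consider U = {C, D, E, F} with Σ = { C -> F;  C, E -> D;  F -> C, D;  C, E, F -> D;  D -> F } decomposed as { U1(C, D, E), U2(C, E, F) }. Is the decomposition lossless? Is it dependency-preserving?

lossless and dependency-preserving

Lossless test: (C, E)⁺ = {C, D, E, F}, which contains all of one fragment — lossless.
Dependency preservation: F → C, D; C, E, F → D; D → F are not contained in any single fragment, but the restricted closure of each left-hand side across the fragments still reaches the right-hand side; the remaining FDs each lie inside some fragment. All dependencies are preserved.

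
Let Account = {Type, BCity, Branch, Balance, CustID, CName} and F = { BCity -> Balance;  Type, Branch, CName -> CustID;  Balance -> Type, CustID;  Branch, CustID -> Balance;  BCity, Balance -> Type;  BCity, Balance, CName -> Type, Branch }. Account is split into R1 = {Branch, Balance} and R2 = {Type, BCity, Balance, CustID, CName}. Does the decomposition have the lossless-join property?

Common attributes: R1 ∩ R2 = {Balance}.
Closure of {Balance}: Balance → Type, CustID applies, adding Type, CustID. So (Balance)⁺ = {Type, Balance, CustID}.
The closure contains neither all of R1 = {Branch, Balance} nor all of R2 = {Type, BCity, Balance, CustID, CName}, so the common attributes are not a superkey of either fragment. The join is lossy.

No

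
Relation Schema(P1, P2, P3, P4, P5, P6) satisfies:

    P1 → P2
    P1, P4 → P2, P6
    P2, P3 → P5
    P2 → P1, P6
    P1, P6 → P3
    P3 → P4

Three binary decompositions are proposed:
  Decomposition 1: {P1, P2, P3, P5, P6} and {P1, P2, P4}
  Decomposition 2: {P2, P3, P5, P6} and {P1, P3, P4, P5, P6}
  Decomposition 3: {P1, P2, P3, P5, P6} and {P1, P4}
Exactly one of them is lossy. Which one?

Decomposition 2

Decomposition 1: common = {P1, P2}, closure = {P1, P2, P3, P4, P5, P6} → lossless.
Decomposition 2: common = {P3, P5, P6}, closure = {P3, P4, P5, P6} → lossy.
Decomposition 3: common = {P1}, closure = {P1, P2, P3, P4, P5, P6} → lossless.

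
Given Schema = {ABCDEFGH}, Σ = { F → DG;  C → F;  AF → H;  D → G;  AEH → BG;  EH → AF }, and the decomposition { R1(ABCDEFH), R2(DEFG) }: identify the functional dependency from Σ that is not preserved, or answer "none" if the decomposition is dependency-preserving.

F → DG lies within R2.
C → F lies within R1.
AF → H lies within R1.
D → G lies within R2.
AEH → BG: restricted closure across fragments reaches BG.
EH → AF lies within R1.
Every dependency is enforceable on the fragments, so the decomposition is dependency-preserving.

none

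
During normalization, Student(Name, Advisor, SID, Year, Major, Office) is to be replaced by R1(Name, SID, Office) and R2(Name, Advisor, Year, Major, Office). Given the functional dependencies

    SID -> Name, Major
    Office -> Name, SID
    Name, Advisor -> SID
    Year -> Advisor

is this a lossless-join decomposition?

Common attributes: R1 ∩ R2 = {Name, Office}.
Closure of {Name, Office}: Office → Name, SID applies, adding SID; SID → Name, Major applies, adding Major. So (Name, Office)⁺ = {Name, SID, Major, Office}.
This closure contains every attribute of R1, so R1 ∩ R2 → R1. The join is lossless.

Yes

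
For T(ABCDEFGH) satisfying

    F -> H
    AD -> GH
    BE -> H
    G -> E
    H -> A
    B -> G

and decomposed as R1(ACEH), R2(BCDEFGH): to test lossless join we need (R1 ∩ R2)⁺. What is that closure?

R1 ∩ R2 = {CEH}.
H → A applies, adding A
Closure: {ACEH}.

ACEH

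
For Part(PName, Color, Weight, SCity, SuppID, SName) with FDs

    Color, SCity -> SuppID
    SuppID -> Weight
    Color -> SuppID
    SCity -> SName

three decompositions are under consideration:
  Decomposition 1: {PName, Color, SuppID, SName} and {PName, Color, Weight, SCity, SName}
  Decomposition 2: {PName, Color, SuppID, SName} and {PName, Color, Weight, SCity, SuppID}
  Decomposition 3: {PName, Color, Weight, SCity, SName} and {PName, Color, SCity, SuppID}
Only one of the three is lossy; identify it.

Decomposition 2

Decomposition 1: common = {PName, Color, SName}, closure = {PName, Color, Weight, SuppID, SName} → lossless.
Decomposition 2: common = {PName, Color, SuppID}, closure = {PName, Color, Weight, SuppID} → lossy.
Decomposition 3: common = {PName, Color, SCity}, closure = {PName, Color, Weight, SCity, SuppID, SName} → lossless.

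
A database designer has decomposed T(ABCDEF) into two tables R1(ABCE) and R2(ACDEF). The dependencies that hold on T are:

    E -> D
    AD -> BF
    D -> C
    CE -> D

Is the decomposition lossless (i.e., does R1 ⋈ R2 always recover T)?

Common attributes: R1 ∩ R2 = {ACE}.
Closure of {ACE}: E → D applies, adding D; AD → BF applies, adding BF. So (ACE)⁺ = {ABCDEF}.
This closure contains every attribute of R1, so R1 ∩ R2 → R1. The join is lossless.

Yes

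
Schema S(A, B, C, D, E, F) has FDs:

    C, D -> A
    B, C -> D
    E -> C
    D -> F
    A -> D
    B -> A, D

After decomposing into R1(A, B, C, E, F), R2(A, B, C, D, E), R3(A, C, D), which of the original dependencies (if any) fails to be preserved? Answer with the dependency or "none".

Check D → F: no single fragment contains all of {D, F}, and the restricted closure of {D} across the fragments never reaches {F}.
C, D → A is preserved.
B, C → D is preserved.
E → C is preserved.
A → D is preserved.
B → A, D is preserved.

D -> F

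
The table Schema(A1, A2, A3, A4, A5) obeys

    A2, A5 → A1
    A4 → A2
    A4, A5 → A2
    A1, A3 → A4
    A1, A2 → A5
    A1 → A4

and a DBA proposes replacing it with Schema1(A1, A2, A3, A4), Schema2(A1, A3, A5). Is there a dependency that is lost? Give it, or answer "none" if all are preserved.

A2, A5 → A1

Check A2, A5 → A1: no single fragment contains all of {A1, A2, A5}, and the restricted closure of {A2, A5} across the fragments never reaches {A1}.
A4 → A2 is preserved.
A4, A5 → A2 is preserved.
A1, A3 → A4 is preserved.
A1, A2 → A5 is preserved.
A1 → A4 is preserved.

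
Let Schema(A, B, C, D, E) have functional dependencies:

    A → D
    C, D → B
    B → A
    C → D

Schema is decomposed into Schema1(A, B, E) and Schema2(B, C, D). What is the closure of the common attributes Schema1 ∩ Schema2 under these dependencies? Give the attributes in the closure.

A, B, D

Schema1 ∩ Schema2 = {B}.
B → A applies, adding A
A → D applies, adding D
Closure: {A, B, D}.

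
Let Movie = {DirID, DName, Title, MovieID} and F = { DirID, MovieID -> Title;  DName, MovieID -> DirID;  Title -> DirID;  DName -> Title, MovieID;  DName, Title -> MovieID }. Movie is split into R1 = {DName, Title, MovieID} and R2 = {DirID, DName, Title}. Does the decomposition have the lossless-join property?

Common attributes: R1 ∩ R2 = {DName, Title}.
Closure of {DName, Title}: Title → DirID applies, adding DirID; DName → Title, MovieID applies, adding MovieID. So (DName, Title)⁺ = {DirID, DName, Title, MovieID}.
This closure contains every attribute of R1, so R1 ∩ R2 → R1. The join is lossless.

Yes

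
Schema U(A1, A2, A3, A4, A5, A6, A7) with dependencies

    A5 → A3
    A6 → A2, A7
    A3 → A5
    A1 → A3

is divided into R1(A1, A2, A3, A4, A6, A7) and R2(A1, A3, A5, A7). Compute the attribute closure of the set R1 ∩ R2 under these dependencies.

A1, A3, A5, A7

R1 ∩ R2 = {A1, A3, A7}.
A3 → A5 applies, adding A5
Closure: {A1, A3, A5, A7}.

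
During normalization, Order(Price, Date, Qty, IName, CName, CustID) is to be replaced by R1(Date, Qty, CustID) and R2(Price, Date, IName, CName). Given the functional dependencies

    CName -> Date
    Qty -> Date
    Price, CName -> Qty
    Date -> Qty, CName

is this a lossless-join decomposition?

No

Common attributes: R1 ∩ R2 = {Date}.
Closure of {Date}: Date → Qty, CName applies, adding Qty, CName. So (Date)⁺ = {Date, Qty, CName}.
The closure contains neither all of R1 = {Date, Qty, CustID} nor all of R2 = {Price, Date, IName, CName}, so the common attributes are not a superkey of either fragment. The join is lossy.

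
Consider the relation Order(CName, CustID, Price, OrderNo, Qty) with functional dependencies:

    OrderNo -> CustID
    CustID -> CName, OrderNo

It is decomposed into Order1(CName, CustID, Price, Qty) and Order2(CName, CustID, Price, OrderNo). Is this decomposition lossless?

Common attributes: Order1 ∩ Order2 = {CName, CustID, Price}.
Closure of {CName, CustID, Price}: CustID → CName, OrderNo applies, adding OrderNo. So (CName, CustID, Price)⁺ = {CName, CustID, Price, OrderNo}.
This closure contains every attribute of Order2, so Order1 ∩ Order2 → Order2. The join is lossless.

Yes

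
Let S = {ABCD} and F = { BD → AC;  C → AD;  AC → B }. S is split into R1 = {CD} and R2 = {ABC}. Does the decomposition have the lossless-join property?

Common attributes: R1 ∩ R2 = {C}.
Closure of {C}: C → AD applies, adding AD; AC → B applies, adding B. So (C)⁺ = {ABCD}.
This closure contains every attribute of R1, so R1 ∩ R2 → R1. The join is lossless.

Yes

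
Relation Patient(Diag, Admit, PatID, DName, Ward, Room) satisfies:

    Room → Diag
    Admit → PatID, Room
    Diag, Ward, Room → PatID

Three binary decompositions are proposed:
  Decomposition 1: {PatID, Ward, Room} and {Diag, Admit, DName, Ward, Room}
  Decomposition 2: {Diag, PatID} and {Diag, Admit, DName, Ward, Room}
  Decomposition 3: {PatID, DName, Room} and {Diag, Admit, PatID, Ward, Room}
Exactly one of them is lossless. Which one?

Decomposition 1: common = {Ward, Room}, closure = {Diag, PatID, Ward, Room} → lossless.
Decomposition 2: common = {Diag}, closure = {Diag} → lossy.
Decomposition 3: common = {PatID, Room}, closure = {Diag, PatID, Room} → lossy.

Decomposition 1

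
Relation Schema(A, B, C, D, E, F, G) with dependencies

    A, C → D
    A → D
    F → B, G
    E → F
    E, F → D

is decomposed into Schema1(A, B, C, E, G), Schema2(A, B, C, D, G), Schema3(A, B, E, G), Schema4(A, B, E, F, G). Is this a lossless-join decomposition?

Chase test. Columns are A, B, C, D, E, F, G; row i has aⱼ where attribute j ∈ Schemai, else bᵢⱼ.
Initial tableau (one row per fragment):
  row 1: a1 a2 a3 b14 a5 b16 a7
  row 2: a1 a2 a3 a4 b25 b26 a7
  row 3: a1 a2 b33 b34 a5 b36 a7
  row 4: a1 a2 b43 b44 a5 a6 a7
Rows 1 and 2 agree on A, C; apply A, C→D and equate their D entries.
Rows 1 and 3 agree on A; apply A→D and equate their D entries.
Rows 1 and 4 agree on A; apply A→D and equate their D entries.
Rows 1 and 3 agree on E; apply E→F and equate their F entries.
Rows 1 and 4 agree on E; apply E→F and equate their F entries.
Row 1 is now all distinguished symbols — the join is lossless.

Yes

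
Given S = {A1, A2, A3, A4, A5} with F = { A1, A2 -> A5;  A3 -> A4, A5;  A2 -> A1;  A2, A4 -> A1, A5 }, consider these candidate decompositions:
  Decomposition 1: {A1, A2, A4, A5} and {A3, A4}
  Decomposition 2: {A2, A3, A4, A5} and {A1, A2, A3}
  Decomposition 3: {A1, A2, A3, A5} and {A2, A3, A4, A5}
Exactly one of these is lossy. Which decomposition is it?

Decomposition 1: common = {A4}, closure = {A4} → lossy.
Decomposition 2: common = {A2, A3}, closure = {A1, A2, A3, A4, A5} → lossless.
Decomposition 3: common = {A2, A3, A5}, closure = {A1, A2, A3, A4, A5} → lossless.

Decomposition 1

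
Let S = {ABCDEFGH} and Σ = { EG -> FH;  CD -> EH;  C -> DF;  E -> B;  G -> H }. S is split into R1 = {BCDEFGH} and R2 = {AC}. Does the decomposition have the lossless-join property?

No

Common attributes: R1 ∩ R2 = {C}.
Closure of {C}: C → DF applies, adding DF; CD → EH applies, adding EH; E → B applies, adding B. So (C)⁺ = {BCDEFH}.
The closure contains neither all of R1 = {BCDEFGH} nor all of R2 = {AC}, so the common attributes are not a superkey of either fragment. The join is lossy.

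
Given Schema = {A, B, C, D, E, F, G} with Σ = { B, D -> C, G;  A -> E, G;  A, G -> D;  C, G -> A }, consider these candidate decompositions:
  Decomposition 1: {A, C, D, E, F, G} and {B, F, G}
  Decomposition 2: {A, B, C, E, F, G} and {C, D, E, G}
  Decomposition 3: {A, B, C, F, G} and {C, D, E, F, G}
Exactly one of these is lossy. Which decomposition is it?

Decomposition 1: common = {F, G}, closure = {F, G} → lossy.
Decomposition 2: common = {C, E, G}, closure = {A, C, D, E, G} → lossless.
Decomposition 3: common = {C, F, G}, closure = {A, C, D, E, F, G} → lossless.

Decomposition 1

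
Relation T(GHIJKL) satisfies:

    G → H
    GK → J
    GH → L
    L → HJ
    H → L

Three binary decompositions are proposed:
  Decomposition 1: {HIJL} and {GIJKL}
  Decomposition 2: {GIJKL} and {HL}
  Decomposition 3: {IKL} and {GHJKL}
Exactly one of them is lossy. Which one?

Decomposition 1: common = {IJL}, closure = {HIJL} → lossless.
Decomposition 2: common = {L}, closure = {HJL} → lossless.
Decomposition 3: common = {KL}, closure = {HJKL} → lossy.

Decomposition 3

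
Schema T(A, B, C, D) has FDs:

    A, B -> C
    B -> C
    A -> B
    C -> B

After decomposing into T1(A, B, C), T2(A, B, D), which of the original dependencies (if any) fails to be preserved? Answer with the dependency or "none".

A, B → C lies within T1.
B → C lies within T1.
A → B lies within T1.
C → B lies within T1.
Every dependency is enforceable on the fragments, so the decomposition is dependency-preserving.

none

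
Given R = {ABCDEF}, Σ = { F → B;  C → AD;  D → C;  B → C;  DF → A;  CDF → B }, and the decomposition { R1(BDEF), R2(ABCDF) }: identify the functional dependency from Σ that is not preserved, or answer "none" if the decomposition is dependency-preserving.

none

F → B lies within R1.
C → AD lies within R2.
D → C lies within R2.
B → C lies within R2.
DF → A lies within R2.
CDF → B lies within R2.
Every dependency is enforceable on the fragments, so the decomposition is dependency-preserving.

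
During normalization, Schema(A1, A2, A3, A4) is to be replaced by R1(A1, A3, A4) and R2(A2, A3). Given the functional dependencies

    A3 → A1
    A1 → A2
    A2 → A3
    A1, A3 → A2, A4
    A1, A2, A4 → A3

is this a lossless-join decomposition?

Yes

Common attributes: R1 ∩ R2 = {A3}.
Closure of {A3}: A3 → A1 applies, adding A1; A1 → A2 applies, adding A2; A1, A3 → A2, A4 applies, adding A4. So (A3)⁺ = {A1, A2, A3, A4}.
This closure contains every attribute of R1, so R1 ∩ R2 → R1. The join is lossless.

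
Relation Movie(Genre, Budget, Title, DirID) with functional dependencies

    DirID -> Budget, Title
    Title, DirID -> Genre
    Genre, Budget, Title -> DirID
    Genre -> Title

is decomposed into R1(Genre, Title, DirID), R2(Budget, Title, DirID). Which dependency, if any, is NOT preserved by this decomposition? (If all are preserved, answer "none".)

Genre, Budget, Title -> DirID

Check Genre, Budget, Title → DirID: no single fragment contains all of {Genre, Budget, Title, DirID}, and the restricted closure of {Genre, Budget, Title} across the fragments never reaches {DirID}.
DirID → Budget, Title is preserved.
Title, DirID → Genre is preserved.
Genre → Title is preserved.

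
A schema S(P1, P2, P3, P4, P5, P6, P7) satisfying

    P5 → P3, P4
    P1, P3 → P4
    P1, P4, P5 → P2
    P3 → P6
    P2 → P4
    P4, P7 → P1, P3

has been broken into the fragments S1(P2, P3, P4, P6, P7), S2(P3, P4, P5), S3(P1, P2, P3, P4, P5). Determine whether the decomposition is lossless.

No

Chase test. Columns are P1, P2, P3, P4, P5, P6, P7; row i has aⱼ where attribute j ∈ Si, else bᵢⱼ.
Initial tableau (one row per fragment):
  row 1: b11 a2 a3 a4 b15 a6 a7
  row 2: b21 b22 a3 a4 a5 b26 b27
  row 3: a1 a2 a3 a4 a5 b36 b37
Rows 1 and 2 agree on P3; apply P3→P6 and equate their P6 entries.
Rows 1 and 3 agree on P3; apply P3→P6 and equate their P6 entries.
No row becomes fully distinguished — the join is lossy.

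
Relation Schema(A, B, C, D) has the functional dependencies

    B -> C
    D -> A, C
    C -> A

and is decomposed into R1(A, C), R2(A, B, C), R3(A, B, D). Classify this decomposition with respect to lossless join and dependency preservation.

lossless but not dependency-preserving

Lossless test (chase): Rows 2 and 3 agree on B; apply B→C and equate their C entries. Row 3 is now all distinguished symbols — the join is lossless.
Dependency preservation: the restricted closure of {D} across the fragments never reaches {A, C}, so D → A, C cannot be enforced without a join — not preserved.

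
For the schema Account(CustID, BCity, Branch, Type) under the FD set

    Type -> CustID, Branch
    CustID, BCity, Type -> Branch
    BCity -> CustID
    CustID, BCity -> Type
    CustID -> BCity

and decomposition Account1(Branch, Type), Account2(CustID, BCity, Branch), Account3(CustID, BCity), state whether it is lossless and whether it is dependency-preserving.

lossy and not dependency-preserving

Lossless test (chase): Rows 2 and 3 agree on CustID, BCity; apply CustID, BCity→Type and equate their Type entries. Rows 2 and 3 agree on Type; apply Type→CustID, Branch and equate their CustID, Branch entries. No row becomes fully distinguished — the join is lossy.
Dependency preservation: the restricted closure of {Type} across the fragments never reaches {CustID, Branch}, so Type → CustID, Branch cannot be enforced without a join — not preserved.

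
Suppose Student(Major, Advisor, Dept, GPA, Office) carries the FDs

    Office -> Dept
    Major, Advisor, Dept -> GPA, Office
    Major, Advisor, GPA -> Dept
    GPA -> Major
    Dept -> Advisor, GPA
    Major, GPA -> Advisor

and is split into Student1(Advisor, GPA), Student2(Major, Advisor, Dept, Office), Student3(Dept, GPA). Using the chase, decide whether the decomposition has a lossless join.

Yes

Chase test. Columns are Major, Advisor, Dept, GPA, Office; row i has aⱼ where attribute j ∈ Studenti, else bᵢⱼ.
Initial tableau (one row per fragment):
  row 1: b11 a2 b13 a4 b15
  row 2: a1 a2 a3 b24 a5
  row 3: b31 b32 a3 a4 b35
Rows 1 and 3 agree on GPA; apply GPA→Major and equate their Major entries.
Rows 2 and 3 agree on Dept; apply Dept→Advisor, GPA and equate their Advisor, GPA entries.
Rows 1 and 3 agree on Major, Advisor, GPA; apply Major, Advisor, GPA→Dept and equate their Dept entries.
Rows 1 and 2 agree on GPA; apply GPA→Major and equate their Major entries.
Rows 1 and 2 agree on Major, Advisor, Dept; apply Major, Advisor, Dept→GPA, Office and equate their GPA, Office entries.
Rows 1 and 3 agree on Major, Advisor, Dept; apply Major, Advisor, Dept→GPA, Office and equate their GPA, Office entries.
Row 1 is now all distinguished symbols — the join is lossless.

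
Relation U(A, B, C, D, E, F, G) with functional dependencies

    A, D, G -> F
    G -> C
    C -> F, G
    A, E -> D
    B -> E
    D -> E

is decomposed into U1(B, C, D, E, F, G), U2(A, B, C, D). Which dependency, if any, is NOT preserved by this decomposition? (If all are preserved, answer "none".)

Check A, E → D: no single fragment contains all of {A, D, E}, and the restricted closure of {A, E} across the fragments never reaches {D}.
A, D, G → F is preserved.
G → C is preserved.
C → F, G is preserved.
B → E is preserved.
D → E is preserved.

A, E -> D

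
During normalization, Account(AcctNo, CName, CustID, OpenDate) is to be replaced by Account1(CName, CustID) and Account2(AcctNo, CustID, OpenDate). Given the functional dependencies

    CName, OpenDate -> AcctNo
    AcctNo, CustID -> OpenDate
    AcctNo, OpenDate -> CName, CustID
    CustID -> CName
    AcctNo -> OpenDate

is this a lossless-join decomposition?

Common attributes: Account1 ∩ Account2 = {CustID}.
Closure of {CustID}: CustID → CName applies, adding CName. So (CustID)⁺ = {CName, CustID}.
This closure contains every attribute of Account1, so Account1 ∩ Account2 → Account1. The join is lossless.

Yes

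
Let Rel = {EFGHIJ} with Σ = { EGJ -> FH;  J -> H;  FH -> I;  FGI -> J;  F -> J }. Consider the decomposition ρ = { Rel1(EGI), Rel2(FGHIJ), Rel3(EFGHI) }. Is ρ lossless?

Yes

Chase test. Columns are EFGHIJ; row i has aⱼ where attribute j ∈ Reli, else bᵢⱼ.
Initial tableau (one row per fragment):
  row 1: a1 b12 a3 b14 a5 b16
  row 2: b21 a2 a3 a4 a5 a6
  row 3: a1 a2 a3 a4 a5 b36
Rows 2 and 3 agree on FGI; apply FGI→J and equate their J entries.
Row 3 is now all distinguished symbols — the join is lossless.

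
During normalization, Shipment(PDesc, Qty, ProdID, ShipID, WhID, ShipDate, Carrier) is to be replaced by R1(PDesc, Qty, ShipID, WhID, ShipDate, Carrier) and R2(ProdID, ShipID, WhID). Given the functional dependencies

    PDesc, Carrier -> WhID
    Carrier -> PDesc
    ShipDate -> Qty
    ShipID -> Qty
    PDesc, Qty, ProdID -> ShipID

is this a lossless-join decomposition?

No

Common attributes: R1 ∩ R2 = {ShipID, WhID}.
Closure of {ShipID, WhID}: ShipID → Qty applies, adding Qty. So (ShipID, WhID)⁺ = {Qty, ShipID, WhID}.
The closure contains neither all of R1 = {PDesc, Qty, ShipID, WhID, ShipDate, Carrier} nor all of R2 = {ProdID, ShipID, WhID}, so the common attributes are not a superkey of either fragment. The join is lossy.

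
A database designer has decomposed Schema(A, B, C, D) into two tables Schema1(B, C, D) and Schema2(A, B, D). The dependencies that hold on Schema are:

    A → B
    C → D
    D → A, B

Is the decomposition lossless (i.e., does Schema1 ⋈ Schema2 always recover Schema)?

Yes

Common attributes: Schema1 ∩ Schema2 = {B, D}.
Closure of {B, D}: D → A, B applies, adding A. So (B, D)⁺ = {A, B, D}.
This closure contains every attribute of Schema2, so Schema1 ∩ Schema2 → Schema2. The join is lossless.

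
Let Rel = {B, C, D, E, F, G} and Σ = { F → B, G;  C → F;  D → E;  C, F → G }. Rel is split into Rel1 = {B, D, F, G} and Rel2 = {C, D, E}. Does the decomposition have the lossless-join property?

No

Common attributes: Rel1 ∩ Rel2 = {D}.
Closure of {D}: D → E applies, adding E. So (D)⁺ = {D, E}.
The closure contains neither all of Rel1 = {B, D, F, G} nor all of Rel2 = {C, D, E}, so the common attributes are not a superkey of either fragment. The join is lossy.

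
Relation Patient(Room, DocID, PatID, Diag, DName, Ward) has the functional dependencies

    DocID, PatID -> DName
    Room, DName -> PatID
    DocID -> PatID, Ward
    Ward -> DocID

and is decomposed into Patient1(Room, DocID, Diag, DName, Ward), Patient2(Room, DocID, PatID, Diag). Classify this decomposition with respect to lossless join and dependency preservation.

Lossless test: (Room, DocID, Diag)⁺ = {Room, DocID, PatID, Diag, DName, Ward}, which contains all of one fragment — lossless.
Dependency preservation: the restricted closure of {Room, DName} across the fragments never reaches {PatID}, so Room, DName → PatID cannot be enforced without a join — not preserved.

lossless but not dependency-preserving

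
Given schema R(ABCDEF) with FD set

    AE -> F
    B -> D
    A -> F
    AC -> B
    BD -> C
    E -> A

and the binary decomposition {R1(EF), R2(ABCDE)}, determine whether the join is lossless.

Yes

Common attributes: R1 ∩ R2 = {E}.
Closure of {E}: E → A applies, adding A; AE → F applies, adding F. So (E)⁺ = {AEF}.
This closure contains every attribute of R1, so R1 ∩ R2 → R1. The join is lossless.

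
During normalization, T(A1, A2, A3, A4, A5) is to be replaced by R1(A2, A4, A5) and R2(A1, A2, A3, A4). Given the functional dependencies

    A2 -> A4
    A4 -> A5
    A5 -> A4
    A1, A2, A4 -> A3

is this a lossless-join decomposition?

Yes

Common attributes: R1 ∩ R2 = {A2, A4}.
Closure of {A2, A4}: A4 → A5 applies, adding A5. So (A2, A4)⁺ = {A2, A4, A5}.
This closure contains every attribute of R1, so R1 ∩ R2 → R1. The join is lossless.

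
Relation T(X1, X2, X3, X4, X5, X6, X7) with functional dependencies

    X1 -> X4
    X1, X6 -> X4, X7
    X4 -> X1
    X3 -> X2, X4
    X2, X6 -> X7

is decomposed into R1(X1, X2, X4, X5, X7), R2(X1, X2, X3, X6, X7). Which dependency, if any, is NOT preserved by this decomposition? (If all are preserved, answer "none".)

none

X1 → X4 lies within R1.
X1, X6 → X4, X7: restricted closure across fragments reaches X4, X7.
X4 → X1 lies within R1.
X3 → X2, X4: restricted closure across fragments reaches X2, X4.
X2, X6 → X7 lies within R2.
Every dependency is enforceable on the fragments, so the decomposition is dependency-preserving.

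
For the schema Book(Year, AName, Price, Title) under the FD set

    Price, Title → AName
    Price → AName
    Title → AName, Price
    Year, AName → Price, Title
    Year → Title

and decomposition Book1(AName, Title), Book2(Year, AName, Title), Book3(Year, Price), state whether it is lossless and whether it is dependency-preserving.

lossless but not dependency-preserving

Lossless test (chase): Rows 1 and 2 agree on Title; apply Title→AName, Price and equate their AName, Price entries. Rows 2 and 3 agree on Year; apply Year→Title and equate their Title entries. Rows 1 and 3 agree on Title; apply Title→AName, Price and equate their AName, Price entries. Row 2 is now all distinguished symbols — the join is lossless.
Dependency preservation: the restricted closure of {Price} across the fragments never reaches {AName}, so Price → AName cannot be enforced without a join — not preserved.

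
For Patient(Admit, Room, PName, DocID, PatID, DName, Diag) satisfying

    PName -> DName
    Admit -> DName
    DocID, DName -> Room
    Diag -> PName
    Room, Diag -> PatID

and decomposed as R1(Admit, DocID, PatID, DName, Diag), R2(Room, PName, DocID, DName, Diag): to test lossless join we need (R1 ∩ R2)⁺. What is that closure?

R1 ∩ R2 = {DocID, DName, Diag}.
DocID, DName → Room applies, adding Room
Diag → PName applies, adding PName
Room, Diag → PatID applies, adding PatID
Closure: {Room, PName, DocID, PatID, DName, Diag}.

Room, PName, DocID, PatID, DName, Diag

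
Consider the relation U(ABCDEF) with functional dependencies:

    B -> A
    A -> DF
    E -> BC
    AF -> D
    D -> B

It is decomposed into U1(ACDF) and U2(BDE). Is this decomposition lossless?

Common attributes: U1 ∩ U2 = {D}.
Closure of {D}: D → B applies, adding B; B → A applies, adding A; A → DF applies, adding F. So (D)⁺ = {ABDF}.
The closure contains neither all of U1 = {ACDF} nor all of U2 = {BDE}, so the common attributes are not a superkey of either fragment. The join is lossy.

No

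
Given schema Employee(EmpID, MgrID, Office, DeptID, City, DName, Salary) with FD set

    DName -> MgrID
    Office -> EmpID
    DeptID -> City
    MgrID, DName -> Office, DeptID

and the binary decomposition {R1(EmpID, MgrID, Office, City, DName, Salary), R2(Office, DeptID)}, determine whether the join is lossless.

No

Common attributes: R1 ∩ R2 = {Office}.
Closure of {Office}: Office → EmpID applies, adding EmpID. So (Office)⁺ = {EmpID, Office}.
The closure contains neither all of R1 = {EmpID, MgrID, Office, City, DName, Salary} nor all of R2 = {Office, DeptID}, so the common attributes are not a superkey of either fragment. The join is lossy.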